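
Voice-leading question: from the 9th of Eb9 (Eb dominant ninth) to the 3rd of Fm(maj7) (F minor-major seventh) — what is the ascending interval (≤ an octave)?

m3

Eb9 (Eb dominant ninth) has F as its 9th, and Fm(maj7) (F minor-major seventh) has Ab as its 3rd.
From F to Ab: 3 semitones over a third = minor.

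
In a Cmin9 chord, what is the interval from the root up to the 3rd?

Spelling the chord: C-E♭-G-B♭-D.
Root = C; 3rd = E♭.
3 letter names make it a third; at 3 semitones (a half step narrower than major) the quality is minor.

m3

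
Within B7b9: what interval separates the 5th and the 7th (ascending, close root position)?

Spelling the chord: B–D#–F#–A–C.
That puts F# below A.
3 letter names make it a third; at 3 semitones (a half step narrower than major) the quality is minor.

minor third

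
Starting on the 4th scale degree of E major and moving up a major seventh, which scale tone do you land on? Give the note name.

The scale is E F# G# A B C# D#.
The 4th scale degree is A; a major seventh above that is G# — scale degree 3.

G#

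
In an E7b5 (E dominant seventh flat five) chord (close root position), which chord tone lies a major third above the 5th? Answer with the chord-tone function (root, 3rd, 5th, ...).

7th

E7b5 is spelled E G# Bb D.
The 5th is Bb. A major third above Bb is D.
D is the chord's 7th.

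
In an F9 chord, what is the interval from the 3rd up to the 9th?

m7

The chord tones of F9 are F A C Eb G.
So we need the interval from A up to G.
From A to G: 10 semitones over a seventh = minor.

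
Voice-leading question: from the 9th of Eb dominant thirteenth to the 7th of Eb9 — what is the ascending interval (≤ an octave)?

Eb dominant thirteenth has F as its 9th, and Eb9 has Db as its 7th.
From F to Db: 8 semitones over a sixth = minor.

minor sixth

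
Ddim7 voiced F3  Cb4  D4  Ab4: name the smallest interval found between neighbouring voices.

augmented second

Adjacent intervals: F3→Cb4 = diminished fifth; Cb4→D4 = augmented second; D4→Ab4 = diminished fifth.
The smallest is Cb4 to D4, an augmented second (3 semitones).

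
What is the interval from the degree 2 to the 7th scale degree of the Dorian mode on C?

minor sixth

The scale runs C D E♭ F G A B♭.
Degree 2 = D; degree 7 = B♭.
From D to B♭: 8 semitones over a sixth = minor.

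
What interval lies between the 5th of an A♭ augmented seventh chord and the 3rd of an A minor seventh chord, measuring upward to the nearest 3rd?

minor sixth

A♭ augmented seventh has E as its 5th, and A minor seventh has C as its 3rd.
From E to C: 8 semitones over a sixth = minor.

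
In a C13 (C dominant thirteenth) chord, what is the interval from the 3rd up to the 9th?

minor seventh

Spelling the chord: C–E–G–Bb–D–A.
The 3rd is E and the 9th is D.
E up to D is 10 semitones, a half step narrower than a major seventh, so the interval is minor.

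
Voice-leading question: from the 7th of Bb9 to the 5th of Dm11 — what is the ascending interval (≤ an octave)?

The 7th of Bb9 is Ab; the 5th of Dm11 is A.
Ab up to A is 1 semitone, a half step wider than a perfect unison, so the interval is augmented.

augmented 1st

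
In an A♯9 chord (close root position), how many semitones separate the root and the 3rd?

A♯9 (A♯ dominant ninth) is spelled A♯–C𝄪–E♯–G♯–B♯.
A♯ to C𝄪 is a major third: 4 semitones.

4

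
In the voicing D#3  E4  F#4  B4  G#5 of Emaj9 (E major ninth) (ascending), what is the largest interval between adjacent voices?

Adjacent intervals: D#3→E4 = minor ninth; E4→F#4 = major second; F#4→B4 = perfect fourth; B4→G#5 = major sixth.
The largest is D#3 to E4, a minor ninth (13 semitones).

minor 9th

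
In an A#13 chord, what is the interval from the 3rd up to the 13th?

A# dominant thirteenth: A#–C##–E#–G#–B#–F##.
So we need the interval from C## up to F##.
Counting 11 letters and 17 half steps from C## gives a perfect eleventh.

P11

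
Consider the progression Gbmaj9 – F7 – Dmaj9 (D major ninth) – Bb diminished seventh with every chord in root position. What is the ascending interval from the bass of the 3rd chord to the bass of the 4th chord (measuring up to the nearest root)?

minor sixth

The roots are D and Bb.
From D to Bb: 8 semitones over a sixth = minor.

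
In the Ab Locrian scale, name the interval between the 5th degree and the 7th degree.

major 3rd

Spelling the Ab Locrian scale: Ab Bbb Cb Db Ebb Fb Gb.
So we need the interval from Ebb up to Gb.
Counting 3 letters and 4 half steps from Ebb gives a major third.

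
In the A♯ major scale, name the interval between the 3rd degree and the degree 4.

Spelling the A♯ major scale: A♯ B♯ C𝄪 D♯ E♯ F𝄪 G𝄪.
3rd degree = C𝄪; scale degree 4 = D♯.
C𝄪 up to D♯ is 1 semitone, a half step narrower than a major second, so the interval is minor.

m2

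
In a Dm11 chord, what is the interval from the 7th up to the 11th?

P5

Dm11 is spelled D F A C E G.
7th = C; 11th = G.
From C to G is 7 semitones, exactly the perfect fifth.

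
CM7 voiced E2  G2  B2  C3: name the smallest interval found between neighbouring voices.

Adjacent intervals: E2→G2 = minor third; G2→B2 = major third; B2→C3 = minor second.
The smallest is B2 to C3, a minor second (1 semitone).

minor second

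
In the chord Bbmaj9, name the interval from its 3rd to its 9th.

Bb major ninth is spelled Bb-D-F-A-C.
3rd = D; 9th = C.
7 letter names make it a seventh; at 10 semitones (a half step narrower than major) the quality is minor.

m7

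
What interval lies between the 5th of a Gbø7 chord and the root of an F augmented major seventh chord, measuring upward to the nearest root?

Gbø7 has Dbb as its 5th, and F augmented major seventh has F as its root.
3 letter names make it a third; at 5 semitones (a half step wider than major) the quality is augmented.

augmented third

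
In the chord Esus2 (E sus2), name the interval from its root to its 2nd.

major second

Spelling the chord: E-F#-B.
That puts E below F#.
From E to F# is 2 semitones, exactly the major second.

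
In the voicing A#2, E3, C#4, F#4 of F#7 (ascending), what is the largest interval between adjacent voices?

M6

Adjacent intervals: A#2→E3 = diminished fifth; E3→C#4 = major sixth; C#4→F#4 = perfect fourth.
The largest is E3 to C#4, a major sixth (9 semitones).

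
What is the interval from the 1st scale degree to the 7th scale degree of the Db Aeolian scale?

Db natural minor: Db Eb Fb Gb Ab Bbb Cb.
The 1st scale degree is Db and the degree 7 is Cb.
From Db to Cb: 10 semitones over a seventh = minor.

minor 7th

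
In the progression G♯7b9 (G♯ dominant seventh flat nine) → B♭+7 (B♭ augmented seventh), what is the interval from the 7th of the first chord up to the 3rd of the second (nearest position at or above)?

minor 6th

G♯7b9 (G♯ dominant seventh flat nine) has F♯ as its 7th, and B♭+7 (B♭ augmented seventh) has D as its 3rd.
6 letter names make it a sixth; at 8 semitones (a half step narrower than major) the quality is minor.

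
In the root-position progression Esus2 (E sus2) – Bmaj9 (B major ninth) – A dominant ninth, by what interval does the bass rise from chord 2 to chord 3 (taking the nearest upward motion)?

The roots are B and A.
From B to A: 10 semitones over a seventh = minor.

m7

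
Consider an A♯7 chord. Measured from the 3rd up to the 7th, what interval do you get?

A♯7 (A♯ dominant seventh): A♯–C𝄪–E♯–G♯.
3rd = C𝄪; 7th = G♯.
5 letter names make it a fifth; at 6 semitones (a half step narrower than perfect) the quality is diminished.

diminished fifth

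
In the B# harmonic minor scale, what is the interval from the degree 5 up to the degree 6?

B# harmonic minor: B# C## D# E# F## G# A##.
That puts F## below G#.
F## up to G# is 1 semitone, a half step narrower than a major second, so the interval is minor.

minor second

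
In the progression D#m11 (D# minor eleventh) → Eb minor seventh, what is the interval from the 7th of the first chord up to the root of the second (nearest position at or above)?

diminished third

D#m11 (D# minor eleventh) has C# as its 7th, and Eb minor seventh has Eb as its root.
C# up to Eb is 2 semitones, a whole step narrower than a major third, so the interval is diminished.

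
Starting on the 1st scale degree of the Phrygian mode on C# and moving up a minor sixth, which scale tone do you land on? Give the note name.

A

The scale is C# D E F# G# A B.
The 1st scale degree is C#; a minor sixth above that is A — scale degree 6.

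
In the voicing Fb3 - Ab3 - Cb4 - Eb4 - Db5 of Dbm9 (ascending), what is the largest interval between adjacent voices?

m7

Adjacent intervals: Fb3→Ab3 = major third; Ab3→Cb4 = minor third; Cb4→Eb4 = major third; Eb4→Db5 = minor seventh.
The largest is Eb4 to Db5, a minor seventh (10 semitones).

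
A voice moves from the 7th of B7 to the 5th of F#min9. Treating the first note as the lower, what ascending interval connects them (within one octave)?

B7 has A as its 7th, and F#min9 has C# as its 5th.
Counting 3 letters and 4 half steps from A gives a major third.

major third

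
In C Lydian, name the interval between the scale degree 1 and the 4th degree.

augmented fourth

The scale runs C D E F♯ G A B.
The scale degree 1 is C and the degree 4 is F♯.
From C to F♯: 6 semitones over a fourth = augmented.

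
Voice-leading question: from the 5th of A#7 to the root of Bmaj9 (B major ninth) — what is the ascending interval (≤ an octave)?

A#7 has E# as its 5th, and Bmaj9 (B major ninth) has B as its root.
5 letter names make it a fifth; at 6 semitones (a half step narrower than perfect) the quality is diminished.

diminished fifth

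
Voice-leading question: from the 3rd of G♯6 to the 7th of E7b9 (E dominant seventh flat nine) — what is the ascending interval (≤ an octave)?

The 3rd of G♯6 is B♯; the 7th of E7b9 (E dominant seventh flat nine) is D.
B♯ up to D is 2 semitones, a whole step narrower than a major third, so the interval is diminished.

diminished third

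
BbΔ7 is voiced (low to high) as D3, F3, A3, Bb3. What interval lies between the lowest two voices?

minor third

Those voices are D3 and F3.
D up to F is 3 semitones, a half step narrower than a major third, so the interval is minor.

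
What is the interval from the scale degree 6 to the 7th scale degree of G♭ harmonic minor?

The scale runs G♭ A♭ B𝄫 C♭ D♭ E𝄫 F.
That puts E𝄫 below F.
2 letter names make it a second; at 3 semitones (a half step wider than major) the quality is augmented.

augmented second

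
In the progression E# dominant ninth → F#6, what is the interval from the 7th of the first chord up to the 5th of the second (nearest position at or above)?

The 7th of E# dominant ninth is D#; the 5th of F#6 is C#.
7 letter names make it a seventh; at 10 semitones (a half step narrower than major) the quality is minor.

minor seventh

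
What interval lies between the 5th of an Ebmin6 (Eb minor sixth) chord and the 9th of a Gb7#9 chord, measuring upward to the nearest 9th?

major seventh

The 5th of Ebmin6 (Eb minor sixth) is Bb; the 9th of Gb7#9 is A.
Bb up to A spans 7 letter names and 11 semitones — a major seventh.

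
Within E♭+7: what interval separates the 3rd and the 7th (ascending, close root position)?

diminished 5th

The chord tones of E♭ augmented seventh are E♭–G–B–D♭.
That puts G below D♭.
From G to D♭: 6 semitones over a fifth = diminished.
This 3–7 tritone is the characteristic tension at the heart of the dominant sound.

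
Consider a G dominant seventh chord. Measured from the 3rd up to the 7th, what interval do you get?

diminished fifth

The chord tones of G dominant seventh are G, B, D, F.
So we need the interval from B up to F.
5 letter names make it a fifth; at 6 semitones (a half step narrower than perfect) the quality is diminished.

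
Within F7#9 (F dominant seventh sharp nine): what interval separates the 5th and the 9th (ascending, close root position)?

augmented fifth

F7#9 is spelled F-A-C-Eb-G#.
5th = C; 9th = G#.
C up to G# is 8 semitones, a half step wider than a perfect fifth, so the interval is augmented.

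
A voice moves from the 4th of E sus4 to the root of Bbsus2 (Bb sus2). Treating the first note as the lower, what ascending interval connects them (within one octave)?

E sus4 has A as its 4th, and Bbsus2 (Bb sus2) has Bb as its root.
A up to Bb is 1 semitone, a half step narrower than a major second, so the interval is minor.

minor second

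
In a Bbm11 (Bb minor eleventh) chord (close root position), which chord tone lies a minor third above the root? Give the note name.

The chord tones of Bb minor eleventh are Bb, Db, F, Ab, C, Eb.
The root is Bb. A minor third above Bb is Db.
Db is the chord's 3rd.

Db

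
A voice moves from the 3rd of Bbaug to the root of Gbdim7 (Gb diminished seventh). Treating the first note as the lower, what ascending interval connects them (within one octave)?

Bbaug has D as its 3rd, and Gbdim7 (Gb diminished seventh) has Gb as its root.
4 letter names make it a fourth; at 4 semitones (a half step narrower than perfect) the quality is diminished.

diminished fourth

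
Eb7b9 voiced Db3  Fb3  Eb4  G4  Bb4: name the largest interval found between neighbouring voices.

Adjacent intervals: Db3→Fb3 = minor third; Fb3→Eb4 = major seventh; Eb4→G4 = major third; G4→Bb4 = minor third.
The largest is Fb3 to Eb4, a major seventh (11 semitones).

major seventh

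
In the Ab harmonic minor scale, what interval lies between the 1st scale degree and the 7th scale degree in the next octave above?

The scale runs Ab Bb Cb Db Eb Fb G.
So we need the interval from Ab up to G.
From Ab to G is 23 semitones, exactly the major fourteenth.

major 14th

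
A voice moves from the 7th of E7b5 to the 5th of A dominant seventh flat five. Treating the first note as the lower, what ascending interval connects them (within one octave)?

m2

The 7th of E7b5 is D; the 5th of A dominant seventh flat five is Eb.
From D to Eb: 1 semitone over a second = minor.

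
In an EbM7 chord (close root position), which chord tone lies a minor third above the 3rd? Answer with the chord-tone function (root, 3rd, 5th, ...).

EbΔ7: Eb G Bb D.
The 3rd is G. A minor third above G is Bb.
Bb is the chord's 5th.

5th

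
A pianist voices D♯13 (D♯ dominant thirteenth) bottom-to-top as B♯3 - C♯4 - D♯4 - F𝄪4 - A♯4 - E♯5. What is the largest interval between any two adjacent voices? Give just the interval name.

Adjacent intervals: B♯3→C♯4 = minor second; C♯4→D♯4 = major second; D♯4→F𝄪4 = major third; F𝄪4→A♯4 = minor third; A♯4→E♯5 = perfect fifth.
The largest is A♯4 to E♯5, a perfect fifth (7 semitones).

perfect fifth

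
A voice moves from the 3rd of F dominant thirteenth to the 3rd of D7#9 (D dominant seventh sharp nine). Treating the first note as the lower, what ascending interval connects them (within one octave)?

major 6th

F dominant thirteenth has A as its 3rd, and D7#9 (D dominant seventh sharp nine) has F# as its 3rd.
A up to F# spans 6 letter names and 9 semitones — a major sixth.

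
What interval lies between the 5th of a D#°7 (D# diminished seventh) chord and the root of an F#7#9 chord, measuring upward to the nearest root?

D#°7 (D# diminished seventh) has A as its 5th, and F#7#9 has F# as its root.
Counting 6 letters and 9 half steps from A gives a major sixth.

M6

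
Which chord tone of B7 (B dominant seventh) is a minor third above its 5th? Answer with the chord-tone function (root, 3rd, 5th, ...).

7th

Spelling the chord: B–D#–F#–A.
The 5th is F#. A minor third above F# is A.
A is the chord's 7th.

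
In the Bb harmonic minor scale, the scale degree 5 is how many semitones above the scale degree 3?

The scale is Bb C Db Eb F Gb A.
Db up to F is a major third — 4 semitones.

4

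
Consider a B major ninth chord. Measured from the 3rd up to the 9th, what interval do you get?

minor seventh

Bmaj9 is spelled B D♯ F♯ A♯ C♯.
3rd = D♯; 9th = C♯.
7 letter names make it a seventh; at 10 semitones (a half step narrower than major) the quality is minor.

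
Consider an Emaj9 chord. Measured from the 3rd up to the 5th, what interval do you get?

m3

Spelling the chord: E, G#, B, D#, F#.
3rd = G#; 5th = B.
From G# to B: 3 semitones over a third = minor.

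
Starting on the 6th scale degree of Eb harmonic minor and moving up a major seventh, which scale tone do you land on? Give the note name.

Bb

The scale is Eb F Gb Ab Bb Cb D.
The 6th scale degree is Cb; a major seventh above that is Bb — scale degree 5.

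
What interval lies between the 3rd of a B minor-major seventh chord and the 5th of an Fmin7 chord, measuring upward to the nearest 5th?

minor seventh

The 3rd of B minor-major seventh is D; the 5th of Fmin7 is C.
From D to C: 10 semitones over a seventh = minor.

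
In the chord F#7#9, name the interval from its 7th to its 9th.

Spelling the chord: F#-A#-C#-E-G##.
So we need the interval from E up to G##.
From E to G##: 5 semitones over a third = augmented.

augmented 3rd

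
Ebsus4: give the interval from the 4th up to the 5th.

Spelling the chord: Eb Ab Bb.
The 4th is Ab and the 5th is Bb.
From Ab to Bb is 2 semitones, exactly the major second.

M2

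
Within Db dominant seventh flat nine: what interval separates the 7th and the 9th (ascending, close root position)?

minor 3rd

Db7b9 is spelled Db–F–Ab–Cb–Ebb.
So we need the interval from Cb up to Ebb.
From Cb to Ebb: 3 semitones over a third = minor.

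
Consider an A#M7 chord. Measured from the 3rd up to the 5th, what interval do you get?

A# major seventh: A#, C##, E#, G##.
That puts C## below E#.
From C## to E#: 3 semitones over a third = minor.

m3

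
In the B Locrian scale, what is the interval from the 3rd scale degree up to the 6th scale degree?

Spelling the B Locrian scale: B C D E F G A.
The 3rd scale degree is D and the 6th degree is G.
Counting 4 letters and 5 half steps from D gives a perfect fourth.

perfect fourth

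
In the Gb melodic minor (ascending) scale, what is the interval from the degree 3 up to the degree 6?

Gb melodic minor: Gb Ab Bbb Cb Db Eb F.
That puts Bbb below Eb.
4 letter names make it a fourth; at 6 semitones (a half step wider than perfect) the quality is augmented.

augmented fourth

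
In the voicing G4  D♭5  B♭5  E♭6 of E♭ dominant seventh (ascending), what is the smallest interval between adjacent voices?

Adjacent intervals: G4→D♭5 = diminished fifth; D♭5→B♭5 = major sixth; B♭5→E♭6 = perfect fourth.
The smallest is B♭5 to E♭6, a perfect fourth (5 semitones).

perfect fourth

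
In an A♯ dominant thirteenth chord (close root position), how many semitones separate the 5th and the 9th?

7

A♯ dominant thirteenth is spelled A♯, C𝄪, E♯, G♯, B♯, F𝄪.
E♯ to B♯ is a perfect fifth: 7 semitones.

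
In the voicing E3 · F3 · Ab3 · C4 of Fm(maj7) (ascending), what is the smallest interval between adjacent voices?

minor second

Adjacent intervals: E3→F3 = minor second; F3→Ab3 = minor third; Ab3→C4 = major third.
The smallest is E3 to F3, a minor second (1 semitone).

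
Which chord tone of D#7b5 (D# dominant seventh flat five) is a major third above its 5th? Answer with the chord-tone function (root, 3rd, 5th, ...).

D#7b5: D#-F##-A-C#.
The 5th is A. A major third above A is C#.
C# is the chord's 7th.

7th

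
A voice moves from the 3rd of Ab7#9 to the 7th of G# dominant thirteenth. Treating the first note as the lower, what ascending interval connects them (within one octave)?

augmented 4th

The 3rd of Ab7#9 is C; the 7th of G# dominant thirteenth is F#.
From C to F#: 6 semitones over a fourth = augmented.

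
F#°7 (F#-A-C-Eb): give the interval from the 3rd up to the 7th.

So we need the interval from A up to Eb.
5 letter names make it a fifth; at 6 semitones (a half step narrower than perfect) the quality is diminished.

diminished fifth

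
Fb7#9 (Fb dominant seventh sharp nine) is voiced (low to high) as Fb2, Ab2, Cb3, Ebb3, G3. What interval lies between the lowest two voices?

M3

Those voices are Fb2 and Ab2.
Fb up to Ab spans 3 letter names and 4 semitones — a major third.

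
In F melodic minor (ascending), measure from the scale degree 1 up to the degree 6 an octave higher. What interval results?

The scale runs F G Ab Bb C D E.
That puts F below D.
Counting 13 letters and 21 half steps from F gives a major thirteenth.

major 13th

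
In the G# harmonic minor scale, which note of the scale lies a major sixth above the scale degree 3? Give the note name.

The scale is G# A# B C# D# E F##.
The scale degree 3 is B; a major sixth above that is G# — scale degree 1.

G#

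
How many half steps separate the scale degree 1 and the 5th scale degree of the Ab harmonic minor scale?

7

The scale is Ab Bb Cb Db Eb Fb G.
Ab up to Eb is a perfect fifth — 7 semitones.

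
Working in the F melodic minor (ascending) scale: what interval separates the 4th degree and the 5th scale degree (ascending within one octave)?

major second

The scale runs F G A♭ B♭ C D E.
The 4th degree is B♭ and the degree 5 is C.
Counting 2 letters and 2 half steps from B♭ gives a major second.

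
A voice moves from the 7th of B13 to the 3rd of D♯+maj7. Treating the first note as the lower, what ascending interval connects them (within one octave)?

The 7th of B13 is A; the 3rd of D♯+maj7 is F𝄪.
6 letter names make it a sixth; at 10 semitones (a half step wider than major) the quality is augmented.

augmented sixth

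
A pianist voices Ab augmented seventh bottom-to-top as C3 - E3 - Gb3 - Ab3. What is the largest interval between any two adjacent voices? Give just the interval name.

Adjacent intervals: C3→E3 = major third; E3→Gb3 = diminished third; Gb3→Ab3 = major second.
The largest is C3 to E3, a major third (4 semitones).

M3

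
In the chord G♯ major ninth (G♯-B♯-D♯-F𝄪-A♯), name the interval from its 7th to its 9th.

The 7th is F𝄪 and the 9th is A♯.
F𝄪 up to A♯ is 3 semitones, a half step narrower than a major third, so the interval is minor.

m3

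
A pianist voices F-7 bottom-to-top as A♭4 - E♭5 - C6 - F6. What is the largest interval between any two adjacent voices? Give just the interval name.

Adjacent intervals: A♭4→E♭5 = perfect fifth; E♭5→C6 = major sixth; C6→F6 = perfect fourth.
The largest is E♭5 to C6, a major sixth (9 semitones).

major sixth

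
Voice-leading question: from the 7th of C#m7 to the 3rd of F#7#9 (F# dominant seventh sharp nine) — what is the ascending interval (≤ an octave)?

C#m7 has B as its 7th, and F#7#9 (F# dominant seventh sharp nine) has A# as its 3rd.
From B to A# is 11 semitones, exactly the major seventh.

major seventh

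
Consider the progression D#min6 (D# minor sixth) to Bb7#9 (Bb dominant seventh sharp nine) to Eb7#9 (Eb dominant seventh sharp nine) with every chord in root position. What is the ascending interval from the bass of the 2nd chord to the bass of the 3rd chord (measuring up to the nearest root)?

perfect 4th

The roots are Bb and Eb.
From Bb to Eb is 5 semitones, exactly the perfect fourth.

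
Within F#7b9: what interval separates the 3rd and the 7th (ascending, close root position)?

F# dominant seventh flat nine is spelled F#-A#-C#-E-G.
3rd = A#; 7th = E.
A# up to E is 6 semitones, a half step narrower than a perfect fifth, so the interval is diminished.

diminished fifth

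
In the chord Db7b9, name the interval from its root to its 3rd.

Db7b9: Db, F, Ab, Cb, Ebb.
So we need the interval from Db up to F.
Db up to F spans 3 letter names and 4 semitones — a major third.

major third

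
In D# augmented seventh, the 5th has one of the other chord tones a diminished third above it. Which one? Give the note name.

C#

Spelling the chord: D#–F##–A##–C#.
The 5th is A##. A diminished third above A## is C#.
C# is the chord's 7th.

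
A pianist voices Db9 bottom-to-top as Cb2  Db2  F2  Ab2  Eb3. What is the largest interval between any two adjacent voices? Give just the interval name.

perfect fifth

Adjacent intervals: Cb2→Db2 = major second; Db2→F2 = major third; F2→Ab2 = minor third; Ab2→Eb3 = perfect fifth.
The largest is Ab2 to Eb3, a perfect fifth (7 semitones).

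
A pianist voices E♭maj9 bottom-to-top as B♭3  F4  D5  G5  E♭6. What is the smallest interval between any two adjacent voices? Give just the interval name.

perfect fourth

Adjacent intervals: B♭3→F4 = perfect fifth; F4→D5 = major sixth; D5→G5 = perfect fourth; G5→E♭6 = minor sixth.
The smallest is D5 to G5, a perfect fourth (5 semitones).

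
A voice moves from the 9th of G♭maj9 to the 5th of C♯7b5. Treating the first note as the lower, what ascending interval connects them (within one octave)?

major seventh

G♭maj9 has A♭ as its 9th, and C♯7b5 has G as its 5th.
Counting 7 letters and 11 half steps from A♭ gives a major seventh.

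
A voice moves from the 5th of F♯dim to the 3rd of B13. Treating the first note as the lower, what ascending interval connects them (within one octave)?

F♯dim has C as its 5th, and B13 has D♯ as its 3rd.
From C to D♯: 3 semitones over a second = augmented.

augmented second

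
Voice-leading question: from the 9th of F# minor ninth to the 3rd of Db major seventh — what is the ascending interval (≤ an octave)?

diminished seventh

F# minor ninth has G# as its 9th, and Db major seventh has F as its 3rd.
G# up to F is 9 semitones, a whole step narrower than a major seventh, so the interval is diminished.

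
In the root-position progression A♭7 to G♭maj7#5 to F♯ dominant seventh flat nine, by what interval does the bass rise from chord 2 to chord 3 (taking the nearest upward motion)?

augmented seventh

The roots are G♭ and F♯.
From G♭ to F♯: 12 semitones over a seventh = augmented.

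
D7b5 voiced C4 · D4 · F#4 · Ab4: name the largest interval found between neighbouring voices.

M3

Adjacent intervals: C4→D4 = major second; D4→F#4 = major third; F#4→Ab4 = diminished third.
The largest is D4 to F#4, a major third (4 semitones).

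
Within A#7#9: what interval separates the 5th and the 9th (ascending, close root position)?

A#7#9 is spelled A# C## E# G# B##.
That puts E# below B##.
E# up to B## is 8 semitones, a half step wider than a perfect fifth, so the interval is augmented.

A5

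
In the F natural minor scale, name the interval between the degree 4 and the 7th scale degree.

F natural minor: F G Ab Bb C Db Eb.
So we need the interval from Bb up to Eb.
Bb up to Eb spans 4 letter names and 5 semitones — a perfect fourth.

perfect 4th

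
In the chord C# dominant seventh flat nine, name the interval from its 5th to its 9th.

diminished 5th

C#7b9 (C# dominant seventh flat nine) is spelled C#–E#–G#–B–D.
The 5th is G# and the 9th is D.
5 letter names make it a fifth; at 6 semitones (a half step narrower than perfect) the quality is diminished.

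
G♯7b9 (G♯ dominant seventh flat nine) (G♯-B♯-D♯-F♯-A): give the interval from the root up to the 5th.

The root is G♯ and the 5th is D♯.
Counting 5 letters and 7 half steps from G♯ gives a perfect fifth.

perfect fifth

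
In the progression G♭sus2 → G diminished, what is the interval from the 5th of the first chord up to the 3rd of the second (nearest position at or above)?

major sixth

G♭sus2 has D♭ as its 5th, and G diminished has B♭ as its 3rd.
Counting 6 letters and 9 half steps from D♭ gives a major sixth.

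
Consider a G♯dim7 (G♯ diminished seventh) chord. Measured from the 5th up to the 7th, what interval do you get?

minor third

The chord tones of G♯°7 (G♯ diminished seventh) are G♯, B, D, F.
5th = D; 7th = F.
3 letter names make it a third; at 3 semitones (a half step narrower than major) the quality is minor.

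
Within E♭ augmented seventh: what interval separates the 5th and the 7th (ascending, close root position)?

The chord tones of E♭aug7 are E♭, G, B, D♭.
The 5th is B and the 7th is D♭.
3 letter names make it a third; at 2 semitones (a whole step narrower than major) the quality is diminished.

diminished third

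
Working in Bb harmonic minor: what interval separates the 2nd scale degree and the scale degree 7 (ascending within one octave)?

Spelling Bb harmonic minor: Bb C Db Eb F Gb A.
2nd scale degree = C; scale degree 7 = A.
C up to A spans 6 letter names and 9 semitones — a major sixth.

major sixth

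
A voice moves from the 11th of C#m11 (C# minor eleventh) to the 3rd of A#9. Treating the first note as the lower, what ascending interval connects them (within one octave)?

A5

C#m11 (C# minor eleventh) has F# as its 11th, and A#9 has C## as its 3rd.
5 letter names make it a fifth; at 8 semitones (a half step wider than perfect) the quality is augmented.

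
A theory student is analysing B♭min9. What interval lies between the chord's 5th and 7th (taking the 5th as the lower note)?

Spelling the chord: B♭ D♭ F A♭ C.
The 5th is F and the 7th is A♭.
3 letter names make it a third; at 3 semitones (a half step narrower than major) the quality is minor.

m3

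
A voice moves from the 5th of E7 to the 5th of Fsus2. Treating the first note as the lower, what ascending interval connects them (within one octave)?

m2

E7 has B as its 5th, and Fsus2 has C as its 5th.
B up to C is 1 semitone, a half step narrower than a major second, so the interval is minor.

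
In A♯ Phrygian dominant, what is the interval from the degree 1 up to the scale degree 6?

minor sixth

A♯ phrygian dominant: A♯ B C𝄪 D♯ E♯ F♯ G♯.
That puts A♯ below F♯.
6 letter names make it a sixth; at 8 semitones (a half step narrower than major) the quality is minor.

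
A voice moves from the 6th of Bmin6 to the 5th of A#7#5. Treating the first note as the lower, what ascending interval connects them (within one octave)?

augmented sixth

The 6th of Bmin6 is G#; the 5th of A#7#5 is E##.
G# up to E## is 10 semitones, a half step wider than a major sixth, so the interval is augmented.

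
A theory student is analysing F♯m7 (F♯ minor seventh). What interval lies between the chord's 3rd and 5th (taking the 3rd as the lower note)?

major third

The chord tones of F♯min7 are F♯–A–C♯–E.
That puts A below C♯.
From A to C♯ is 4 semitones, exactly the major third.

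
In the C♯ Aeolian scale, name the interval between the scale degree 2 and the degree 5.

Spelling the C♯ Aeolian scale: C♯ D♯ E F♯ G♯ A B.
The scale degree 2 is D♯ and the scale degree 5 is G♯.
Counting 4 letters and 5 half steps from D♯ gives a perfect fourth.

perfect fourth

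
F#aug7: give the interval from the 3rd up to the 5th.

major third

F#+7 (F# augmented seventh): F#-A#-C##-E.
So we need the interval from A# up to C##.
A# up to C## spans 3 letter names and 4 semitones — a major third.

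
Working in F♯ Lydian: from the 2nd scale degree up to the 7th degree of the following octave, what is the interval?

F♯ lydian: F♯ G♯ A♯ B♯ C♯ D♯ E♯.
The 2nd scale degree is G♯ and the 7th degree (up an octave) is E♯.
Counting 13 letters and 21 half steps from G♯ gives a major thirteenth.

major 13th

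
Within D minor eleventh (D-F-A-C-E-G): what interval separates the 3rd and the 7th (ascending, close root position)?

That puts F below C.
Counting 5 letters and 7 half steps from F gives a perfect fifth.

perfect 5th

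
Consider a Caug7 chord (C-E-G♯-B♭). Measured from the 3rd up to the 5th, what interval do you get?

3rd = E; 5th = G♯.
E up to G♯ spans 3 letter names and 4 semitones — a major third.

major third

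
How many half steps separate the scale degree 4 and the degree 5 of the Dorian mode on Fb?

2

The scale is Fb Gb Abb Bbb Cb Db Ebb.
Bbb up to Cb is a major second — 2 semitones.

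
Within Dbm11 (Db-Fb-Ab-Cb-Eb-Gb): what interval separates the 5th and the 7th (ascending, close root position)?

minor third

That puts Ab below Cb.
3 letter names make it a third; at 3 semitones (a half step narrower than major) the quality is minor.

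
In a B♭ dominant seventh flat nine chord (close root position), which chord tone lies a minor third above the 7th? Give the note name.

Cb

Spelling the chord: B♭ D F A♭ C♭.
The 7th is A♭. A minor third above A♭ is C♭.
C♭ is the chord's 9th.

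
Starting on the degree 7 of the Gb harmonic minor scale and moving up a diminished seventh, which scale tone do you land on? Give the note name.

Ebb

The scale is Gb Ab Bbb Cb Db Ebb F.
The degree 7 is F; a diminished seventh above that is Ebb — scale degree 6.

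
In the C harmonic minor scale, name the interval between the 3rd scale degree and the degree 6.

C harmonic minor: C D E♭ F G A♭ B.
The 3rd scale degree is E♭ and the 6th degree is A♭.
Counting 4 letters and 5 half steps from E♭ gives a perfect fourth.

perfect fourth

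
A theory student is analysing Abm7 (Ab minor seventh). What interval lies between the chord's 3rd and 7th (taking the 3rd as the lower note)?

P5

Spelling the chord: Ab, Cb, Eb, Gb.
So we need the interval from Cb up to Gb.
From Cb to Gb is 7 semitones, exactly the perfect fifth.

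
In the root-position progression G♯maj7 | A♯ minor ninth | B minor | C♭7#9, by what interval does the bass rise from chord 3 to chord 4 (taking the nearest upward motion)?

The roots are B and C♭.
2 letter names make it a second; at 0 semitones (a whole step narrower than major) the quality is diminished.

diminished 2nd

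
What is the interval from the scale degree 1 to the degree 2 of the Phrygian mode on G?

G phrygian: G Ab Bb C D Eb F.
That puts G below Ab.
G up to Ab is 1 semitone, a half step narrower than a major second, so the interval is minor.

minor 2nd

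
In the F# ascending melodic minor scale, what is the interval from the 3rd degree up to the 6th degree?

Spelling the F# ascending melodic minor scale: F# G# A B C# D# E#.
The 3rd degree is A and the scale degree 6 is D#.
A up to D# is 6 semitones, a half step wider than a perfect fourth, so the interval is augmented.

augmented fourth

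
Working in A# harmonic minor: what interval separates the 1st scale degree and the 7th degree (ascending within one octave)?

M7

A# harmonic minor: A# B# C# D# E# F# G##.
The 1st scale degree is A# and the 7th degree is G##.
Counting 7 letters and 11 half steps from A# gives a major seventh.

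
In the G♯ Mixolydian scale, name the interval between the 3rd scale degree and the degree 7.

d5

G♯ mixolydian: G♯ A♯ B♯ C♯ D♯ E♯ F♯.
The 3rd scale degree is B♯ and the 7th scale degree is F♯.
From B♯ to F♯: 6 semitones over a fifth = diminished.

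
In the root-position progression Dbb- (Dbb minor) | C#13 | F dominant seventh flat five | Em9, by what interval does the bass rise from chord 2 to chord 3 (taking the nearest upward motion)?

diminished fourth

The roots are C# and F.
C# up to F is 4 semitones, a half step narrower than a perfect fourth, so the interval is diminished.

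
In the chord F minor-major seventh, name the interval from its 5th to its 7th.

major third

FmM7: F, Ab, C, E.
That puts C below E.
From C to E is 4 semitones, exactly the major third.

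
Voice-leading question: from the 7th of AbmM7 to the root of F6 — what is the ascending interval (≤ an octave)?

AbmM7 has G as its 7th, and F6 has F as its root.
G up to F is 10 semitones, a half step narrower than a major seventh, so the interval is minor.

minor seventh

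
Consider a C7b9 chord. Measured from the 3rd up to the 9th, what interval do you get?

diminished seventh

The chord tones of C7b9 are C, E, G, Bb, Db.
3rd = E; 9th = Db.
7 letter names make it a seventh; at 9 semitones (a whole step narrower than major) the quality is diminished.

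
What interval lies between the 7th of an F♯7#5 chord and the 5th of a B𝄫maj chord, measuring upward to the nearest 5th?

diminished second

F♯7#5 has E as its 7th, and B𝄫maj has F♭ as its 5th.
E up to F♭ is 0 semitones, a whole step narrower than a major second, so the interval is diminished.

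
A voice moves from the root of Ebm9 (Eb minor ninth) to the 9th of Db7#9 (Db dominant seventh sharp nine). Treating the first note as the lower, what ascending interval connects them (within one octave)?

A1

The root of Ebm9 (Eb minor ninth) is Eb; the 9th of Db7#9 (Db dominant seventh sharp nine) is E.
1 letter names make it a unison; at 1 semitone (a half step wider than perfect) the quality is augmented.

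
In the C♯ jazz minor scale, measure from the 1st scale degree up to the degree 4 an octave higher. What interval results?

The scale runs C♯ D♯ E F♯ G♯ A♯ B♯.
The 1st scale degree is C♯ and the 4th degree (up an octave) is F♯.
From C♯ to F♯ is 17 semitones, exactly the perfect eleventh.

perfect eleventh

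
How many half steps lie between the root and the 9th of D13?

D13 is spelled D–F#–A–C–E–B.
D to E is a major ninth: 14 semitones.

14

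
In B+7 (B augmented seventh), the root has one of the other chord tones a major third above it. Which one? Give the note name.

D#

Baug7 (B augmented seventh) is spelled B-D#-F##-A.
The root is B. A major third above B is D#.
D# is the chord's 3rd.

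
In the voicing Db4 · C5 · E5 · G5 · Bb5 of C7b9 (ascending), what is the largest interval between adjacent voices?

Adjacent intervals: Db4→C5 = major seventh; C5→E5 = major third; E5→G5 = minor third; G5→Bb5 = minor third.
The largest is Db4 to C5, a major seventh (11 semitones).

M7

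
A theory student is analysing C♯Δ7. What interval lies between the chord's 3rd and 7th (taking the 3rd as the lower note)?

Spelling the chord: C♯-E♯-G♯-B♯.
The 3rd is E♯ and the 7th is B♯.
From E♯ to B♯ is 7 semitones, exactly the perfect fifth.

P5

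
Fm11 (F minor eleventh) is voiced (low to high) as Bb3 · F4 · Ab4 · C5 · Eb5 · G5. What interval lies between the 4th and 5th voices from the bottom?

Those voices are C5 and Eb5.
3 letter names make it a third; at 3 semitones (a half step narrower than major) the quality is minor.

minor 3rd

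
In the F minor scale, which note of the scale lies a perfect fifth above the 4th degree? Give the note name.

The scale is F G Ab Bb C Db Eb.
The 4th degree is Bb; a perfect fifth above that is F — scale degree 1.

F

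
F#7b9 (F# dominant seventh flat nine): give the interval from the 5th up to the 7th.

minor third

F#7b9 is spelled F# A# C# E G.
5th = C#; 7th = E.
C# up to E is 3 semitones, a half step narrower than a major third, so the interval is minor.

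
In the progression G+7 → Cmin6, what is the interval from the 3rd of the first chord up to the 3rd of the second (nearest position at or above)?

G+7 has B as its 3rd, and Cmin6 has Eb as its 3rd.
4 letter names make it a fourth; at 4 semitones (a half step narrower than perfect) the quality is diminished.

diminished fourth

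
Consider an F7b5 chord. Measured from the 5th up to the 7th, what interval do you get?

major third

F7b5 is spelled F–A–Cb–Eb.
That puts Cb below Eb.
From Cb to Eb is 4 semitones, exactly the major third.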